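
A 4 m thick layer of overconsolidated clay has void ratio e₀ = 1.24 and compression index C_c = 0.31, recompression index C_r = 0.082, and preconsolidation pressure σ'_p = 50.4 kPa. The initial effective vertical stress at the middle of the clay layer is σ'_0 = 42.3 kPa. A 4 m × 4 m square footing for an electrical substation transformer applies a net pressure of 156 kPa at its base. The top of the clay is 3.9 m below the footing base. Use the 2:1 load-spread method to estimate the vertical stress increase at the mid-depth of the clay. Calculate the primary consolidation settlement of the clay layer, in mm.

Mid-depth of clay below the footing base: z = 3.9 + 4/2 = 5.9 m.
Stress increase at mid-clay by the 2:1 spreading method:
Δσ = qBL/((B+z)(L+z)) = 156×4×4/((4+5.9)(4+5.9)) = 25.467 kPa
Final effective stress: σ'_f = 42.3 + 25.467 = 67.767 kPa.
σ'_f = 67.767 > σ'_p = 50.4 kPa, so the stress path crosses the preconsolidation pressure — recompression up to σ'_p, then virgin compression beyond:
S_c = H/(1+e₀)·[C_r·log₁₀(σ'_p/σ'_0) + C_c·log₁₀(σ'_f/σ'_p)]
    = 4/2.24 × [0.082×log₁₀(50.4/42.3) + 0.31×log₁₀(67.767/50.4)]
    = 1.7857 × [0.0062394 + 0.039862] = 0.08232 m

S_c ≈ 82.3 mm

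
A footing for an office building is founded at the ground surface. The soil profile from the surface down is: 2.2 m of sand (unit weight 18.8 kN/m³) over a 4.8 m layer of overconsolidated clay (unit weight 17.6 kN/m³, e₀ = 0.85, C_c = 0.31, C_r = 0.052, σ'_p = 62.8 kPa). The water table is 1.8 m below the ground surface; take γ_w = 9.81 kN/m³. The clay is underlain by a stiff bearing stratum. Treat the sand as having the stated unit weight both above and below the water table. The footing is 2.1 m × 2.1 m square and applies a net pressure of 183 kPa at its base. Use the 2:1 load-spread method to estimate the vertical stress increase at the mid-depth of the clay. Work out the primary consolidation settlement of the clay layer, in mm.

Mid-depth of clay below the ground surface: z = 2.2 + 4.8/2 = 4.6 m.
Total vertical stress at mid-clay: σ_v = 18.8×2.2 + 17.6×2.4 = 83.6 kPa.
Pore pressure: u = 9.81×(4.6 − 1.8) = 27.468 kPa.
Initial effective stress: σ'_0 = σ_v − u = 83.6 − 27.468 = 56.132 kPa.
Stress increase at mid-clay by the 2:1 spreading method:
Δσ = qBL/((B+z)(L+z)) = 183×2.1×2.1/((2.1+4.6)(2.1+4.6)) = 17.978 kPa
Final effective stress: σ'_f = 56.132 + 17.978 = 74.11 kPa.
σ'_f = 74.11 > σ'_p = 62.8 kPa, so the stress path crosses the preconsolidation pressure — recompression up to σ'_p, then virgin compression beyond:
S_c = H/(1+e₀)·[C_r·log₁₀(σ'_p/σ'_0) + C_c·log₁₀(σ'_f/σ'_p)]
    = 4.8/1.85 × [0.052×log₁₀(62.8/56.132) + 0.31×log₁₀(74.11/62.8)]
    = 2.5946 × [0.002535 + 0.022294] = 0.06442 m

S_c ≈ 64.4 mm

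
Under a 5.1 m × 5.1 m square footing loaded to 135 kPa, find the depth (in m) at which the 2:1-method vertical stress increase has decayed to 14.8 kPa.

2:1 spreading — at depth z the loaded area has grown by z in each plan dimension:
qB²/(B+z)² = Δσ_z ⇒ z = B(√(q/Δσ_z) − 1) = 5.1×(√(135/14.8) − 1) = 10.3 m

z ≈ 10.3 m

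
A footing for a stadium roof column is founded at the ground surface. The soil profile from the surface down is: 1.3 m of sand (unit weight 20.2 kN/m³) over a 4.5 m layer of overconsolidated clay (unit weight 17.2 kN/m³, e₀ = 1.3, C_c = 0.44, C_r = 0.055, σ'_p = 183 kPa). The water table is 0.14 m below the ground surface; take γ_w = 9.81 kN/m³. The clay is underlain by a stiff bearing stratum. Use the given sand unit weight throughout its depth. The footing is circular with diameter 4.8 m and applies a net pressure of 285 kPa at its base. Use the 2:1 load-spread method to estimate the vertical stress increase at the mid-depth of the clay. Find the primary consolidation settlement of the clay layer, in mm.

Mid-depth of clay below the ground surface: z = 1.3 + 4.5/2 = 3.55 m.
Total vertical stress at mid-clay: σ_v = 20.2×1.3 + 17.2×2.25 = 64.96 kPa.
Pore pressure: u = 9.81×(3.55 − 0.14) = 33.452 kPa.
Initial effective stress: σ'_0 = σ_v − u = 64.96 − 33.452 = 31.508 kPa.
Stress increase at mid-clay by the 2:1 spreading method:
Δσ ≈ qD²/(D+z)² = 285×4.8²/(4.8+3.55)² = 94.179 kPa
Final effective stress: σ'_f = 31.508 + 94.179 = 125.69 kPa.
σ'_f = 125.69 ≤ σ'_p = 183 kPa, so the clay remains overconsolidated and only the recompression index applies:
S_c = C_r·H/(1+e₀)·log₁₀(σ'_f/σ'_0) = 0.055×4.5/2.3×log₁₀(125.69/31.508)
    = 0.10761 × 0.60088 = 0.06466 m

S_c ≈ 64.7 mm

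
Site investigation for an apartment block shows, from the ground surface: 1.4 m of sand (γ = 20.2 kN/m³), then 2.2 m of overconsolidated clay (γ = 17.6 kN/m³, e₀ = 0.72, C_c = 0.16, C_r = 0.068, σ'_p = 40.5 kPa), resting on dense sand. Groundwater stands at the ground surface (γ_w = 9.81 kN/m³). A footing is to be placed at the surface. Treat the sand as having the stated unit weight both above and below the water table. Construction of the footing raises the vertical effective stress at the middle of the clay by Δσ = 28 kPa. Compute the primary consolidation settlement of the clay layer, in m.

S_c ≈ 0.0419 m

Mid-depth of clay below the ground surface: z = 1.4 + 2.2/2 = 2.5 m.
Total vertical stress at mid-clay: σ_v = 20.2×1.4 + 17.6×1.1 = 47.64 kPa.
Pore pressure: u = 9.81×(2.5 − 0) = 24.525 kPa.
Initial effective stress: σ'_0 = σ_v − u = 47.64 − 24.525 = 23.115 kPa.
Final effective stress: σ'_f = 23.115 + 28 = 51.115 kPa.
σ'_f = 51.115 > σ'_p = 40.5 kPa, so the stress path crosses the preconsolidation pressure — recompression up to σ'_p, then virgin compression beyond:
S_c = H/(1+e₀)·[C_r·log₁₀(σ'_p/σ'_0) + C_c·log₁₀(σ'_f/σ'_p)]
    = 2.2/1.72 × [0.068×log₁₀(40.5/23.115) + 0.16×log₁₀(51.115/40.5)]
    = 1.2791 × [0.016562 + 0.016175] = 0.04187 m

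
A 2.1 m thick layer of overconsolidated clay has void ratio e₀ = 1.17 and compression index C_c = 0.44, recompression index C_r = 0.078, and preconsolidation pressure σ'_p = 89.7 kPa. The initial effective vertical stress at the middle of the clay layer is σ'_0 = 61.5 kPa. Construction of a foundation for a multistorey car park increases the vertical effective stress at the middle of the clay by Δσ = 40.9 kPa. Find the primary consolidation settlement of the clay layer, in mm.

Final effective stress: σ'_f = 61.5 + 40.9 = 102.4 kPa.
σ'_f = 102.4 > σ'_p = 89.7 kPa, so the stress path crosses the preconsolidation pressure — recompression up to σ'_p, then virgin compression beyond:
S_c = H/(1+e₀)·[C_r·log₁₀(σ'_p/σ'_0) + C_c·log₁₀(σ'_f/σ'_p)]
    = 2.1/2.17 × [0.078×log₁₀(89.7/61.5) + 0.44×log₁₀(102.4/89.7)]
    = 0.96774 × [0.012786 + 0.025303] = 0.03686 m

S_c ≈ 36.9 mm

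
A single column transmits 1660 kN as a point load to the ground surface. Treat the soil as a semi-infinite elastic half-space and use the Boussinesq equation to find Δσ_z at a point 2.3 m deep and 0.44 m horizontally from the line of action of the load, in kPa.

Δσ_z ≈ 137 kPa

Boussinesq vertical stress below a point load on an elastic half-space:
Δσ_z = 3P/(2πz²) · [1 + (r/z)²]^(−5/2)
r/z = 0.44/2.3 = 0.1913; [1+(r/z)²]^(−5/2) = 0.91406.
Δσ_z = 3×1660/(2π×2.3²) × 0.91406 = 149.83 × 0.91406 = 137 kPa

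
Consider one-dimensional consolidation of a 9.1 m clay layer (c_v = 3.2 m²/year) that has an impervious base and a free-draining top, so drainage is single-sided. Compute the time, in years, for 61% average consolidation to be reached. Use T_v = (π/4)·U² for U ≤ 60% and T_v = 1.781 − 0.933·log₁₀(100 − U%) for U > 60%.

Drainage path length: H_d = H = 9.1 m (single drainage).
U > 60%: T_v = 1.781 − 0.933·log₁₀(100 − 61) = 0.29654.
t = T_v·H_d²/c_v = 0.29654×9.1²/3.2 = 7.674 years.

t ≈ 7.67 years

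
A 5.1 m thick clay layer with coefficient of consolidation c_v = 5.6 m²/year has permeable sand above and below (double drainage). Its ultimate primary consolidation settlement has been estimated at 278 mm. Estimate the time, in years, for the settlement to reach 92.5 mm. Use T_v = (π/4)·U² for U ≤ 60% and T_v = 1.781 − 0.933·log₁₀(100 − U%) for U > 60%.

Drainage path length: H_d = H/2 = 2.55 m (double drainage).
U = S(t)/S_ult = 92.5/278 = 0.3327.
U ≤ 60%: T_v = (π/4)·U² = (π/4)×0.33273² = 0.086953.
t = T_v·H_d²/c_v = 0.086953×2.55²/5.6 = 0.101 years.

t ≈ 0.101 years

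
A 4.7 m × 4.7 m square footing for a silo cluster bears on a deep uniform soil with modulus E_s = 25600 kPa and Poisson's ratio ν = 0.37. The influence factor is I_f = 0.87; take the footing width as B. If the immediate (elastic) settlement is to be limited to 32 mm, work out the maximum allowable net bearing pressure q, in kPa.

q ≈ 232 kPa

S_e = q·B·(1−ν²)/E_s · I_f  ⇒  q = S_e·E_s / (B·(1−ν²)·I_f).
q = 0.032 × 25600 / (4.7 × 0.8631 × 0.87) = 232.1 kPa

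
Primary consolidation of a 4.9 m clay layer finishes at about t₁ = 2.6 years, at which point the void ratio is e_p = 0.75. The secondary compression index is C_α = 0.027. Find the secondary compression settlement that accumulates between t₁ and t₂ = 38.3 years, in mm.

Secondary compression: S_s = C_α·H/(1+e_p)·log₁₀(t₂/t₁)
S_s = 0.027×4.9/(1+0.75)×log₁₀(38.3/2.6)
    = 0.0756 × 1.168 = 0.08832 m

S_s ≈ 88.3 mm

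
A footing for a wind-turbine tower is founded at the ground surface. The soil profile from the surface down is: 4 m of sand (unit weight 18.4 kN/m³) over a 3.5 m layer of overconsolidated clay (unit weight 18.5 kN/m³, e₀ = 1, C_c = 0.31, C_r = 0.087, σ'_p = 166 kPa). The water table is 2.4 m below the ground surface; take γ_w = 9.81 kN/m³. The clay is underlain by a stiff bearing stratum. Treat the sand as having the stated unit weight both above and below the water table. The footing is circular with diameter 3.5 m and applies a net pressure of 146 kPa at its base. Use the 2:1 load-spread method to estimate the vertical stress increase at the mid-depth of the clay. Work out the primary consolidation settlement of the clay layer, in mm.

S_c ≈ 16.6 mm

Mid-depth of clay below the ground surface: z = 4 + 3.5/2 = 5.75 m.
Total vertical stress at mid-clay: σ_v = 18.4×4 + 18.5×1.75 = 105.97 kPa.
Pore pressure: u = 9.81×(5.75 − 2.4) = 32.864 kPa.
Initial effective stress: σ'_0 = σ_v − u = 105.97 − 32.864 = 73.106 kPa.
Stress increase at mid-clay by the 2:1 spreading method:
Δσ ≈ qD²/(D+z)² = 146×3.5²/(3.5+5.75)² = 20.903 kPa
Final effective stress: σ'_f = 73.106 + 20.903 = 94.009 kPa.
σ'_f = 94.009 ≤ σ'_p = 166 kPa, so the clay remains overconsolidated and only the recompression index applies:
S_c = C_r·H/(1+e₀)·log₁₀(σ'_f/σ'_0) = 0.087×3.5/2×log₁₀(94.009/73.106)
    = 0.15225 × 0.10922 = 0.01663 m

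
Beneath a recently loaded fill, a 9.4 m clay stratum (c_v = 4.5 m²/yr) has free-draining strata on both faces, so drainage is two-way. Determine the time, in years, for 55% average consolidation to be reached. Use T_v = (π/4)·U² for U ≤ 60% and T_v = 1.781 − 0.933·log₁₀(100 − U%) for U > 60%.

t ≈ 1.17 years

Drainage path length: H_d = H/2 = 4.7 m (double drainage).
U ≤ 60%: T_v = (π/4)·U² = (π/4)×0.55² = 0.23758.
t = T_v·H_d²/c_v = 0.23758×4.7²/4.5 = 1.166 years.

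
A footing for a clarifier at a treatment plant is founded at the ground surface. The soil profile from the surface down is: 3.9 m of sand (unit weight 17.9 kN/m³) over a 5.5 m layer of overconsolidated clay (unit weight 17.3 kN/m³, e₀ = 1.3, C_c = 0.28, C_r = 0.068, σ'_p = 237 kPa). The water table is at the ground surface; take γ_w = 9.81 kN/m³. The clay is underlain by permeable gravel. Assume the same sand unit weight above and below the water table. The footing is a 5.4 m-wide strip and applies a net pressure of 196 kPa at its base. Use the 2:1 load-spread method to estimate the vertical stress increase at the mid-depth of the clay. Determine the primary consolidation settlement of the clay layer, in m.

Mid-depth of clay below the ground surface: z = 3.9 + 5.5/2 = 6.65 m.
Total vertical stress at mid-clay: σ_v = 17.9×3.9 + 17.3×2.75 = 117.38 kPa.
Pore pressure: u = 9.81×(6.65 − 0) = 65.237 kPa.
Initial effective stress: σ'_0 = σ_v − u = 117.38 − 65.237 = 52.143 kPa.
Stress increase at mid-clay by the 2:1 spreading method:
Δσ = qB/(B+z) = 196×5.4/(5.4+6.65) = 87.834 kPa
Final effective stress: σ'_f = 52.143 + 87.834 = 139.98 kPa.
σ'_f = 139.98 ≤ σ'_p = 237 kPa, so the clay remains overconsolidated and only the recompression index applies:
S_c = C_r·H/(1+e₀)·log₁₀(σ'_f/σ'_0) = 0.068×5.5/2.3×log₁₀(139.98/52.143)
    = 0.16261 × 0.42887 = 0.06974 m

S_c ≈ 0.0697 m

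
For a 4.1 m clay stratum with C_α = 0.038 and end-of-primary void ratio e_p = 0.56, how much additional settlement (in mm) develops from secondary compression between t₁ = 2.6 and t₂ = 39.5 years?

Secondary compression: S_s = C_α·H/(1+e_p)·log₁₀(t₂/t₁)
S_s = 0.038×4.1/(1+0.56)×log₁₀(39.5/2.6)
    = 0.09987 × 1.182 = 0.118 m

S_s ≈ 118 mm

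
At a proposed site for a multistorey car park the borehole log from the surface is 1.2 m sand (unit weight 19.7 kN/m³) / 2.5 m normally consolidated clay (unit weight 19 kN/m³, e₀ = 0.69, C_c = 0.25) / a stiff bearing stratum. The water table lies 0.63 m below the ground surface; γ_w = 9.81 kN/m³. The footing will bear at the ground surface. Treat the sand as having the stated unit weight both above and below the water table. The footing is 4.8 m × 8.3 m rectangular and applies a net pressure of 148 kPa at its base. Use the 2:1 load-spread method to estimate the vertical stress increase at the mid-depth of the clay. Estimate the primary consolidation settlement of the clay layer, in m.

S_c ≈ 0.204 m

Mid-depth of clay below the ground surface: z = 1.2 + 2.5/2 = 2.45 m.
Total vertical stress at mid-clay: σ_v = 19.7×1.2 + 19×1.25 = 47.39 kPa.
Pore pressure: u = 9.81×(2.45 − 0.63) = 17.854 kPa.
Initial effective stress: σ'_0 = σ_v − u = 47.39 − 17.854 = 29.536 kPa.
Stress increase at mid-clay by the 2:1 spreading method:
Δσ = qBL/((B+z)(L+z)) = 148×4.8×8.3/((4.8+2.45)(8.3+2.45)) = 75.654 kPa
Final effective stress: σ'_f = σ'_0 + Δσ = 29.536 + 75.654 = 105.19 kPa.
Normally consolidated clay, so the full stress increment lies on the virgin compression line:
S_c = C_c·H/(1+e₀)·log₁₀(σ'_f/σ'_0) = 0.25×2.5/(1+0.69)×log₁₀(105.19/29.536)
    = 0.36982 × 0.55162 = 0.204 m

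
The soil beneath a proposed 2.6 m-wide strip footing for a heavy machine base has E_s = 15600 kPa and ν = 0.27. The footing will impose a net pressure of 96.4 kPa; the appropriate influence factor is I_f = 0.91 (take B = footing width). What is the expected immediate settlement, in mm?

S_e ≈ 13.6 mm

Immediate (elastic) settlement: S_e = q·B·(1−ν²)/E_s · I_f.
S_e = 96.4 × 2.6 × (1 − 0.27²) / 15600 × 0.91
    = 96.4 × 2.6 × 0.9271 / 15600 × 0.91
    = 0.01355 m = 13.55 mm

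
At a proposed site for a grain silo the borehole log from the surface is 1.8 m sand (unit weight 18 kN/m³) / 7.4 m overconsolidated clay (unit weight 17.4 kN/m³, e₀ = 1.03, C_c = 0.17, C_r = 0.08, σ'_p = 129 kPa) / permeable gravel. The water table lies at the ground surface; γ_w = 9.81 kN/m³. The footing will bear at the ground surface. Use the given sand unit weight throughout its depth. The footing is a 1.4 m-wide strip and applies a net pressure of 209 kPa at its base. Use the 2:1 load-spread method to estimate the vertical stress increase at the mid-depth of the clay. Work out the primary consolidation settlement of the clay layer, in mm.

S_c ≈ 87.2 mm

Mid-depth of clay below the ground surface: z = 1.8 + 7.4/2 = 5.5 m.
Total vertical stress at mid-clay: σ_v = 18×1.8 + 17.4×3.7 = 96.78 kPa.
Pore pressure: u = 9.81×(5.5 − 0) = 53.955 kPa.
Initial effective stress: σ'_0 = σ_v − u = 96.78 − 53.955 = 42.825 kPa.
Stress increase at mid-clay by the 2:1 spreading method:
Δσ = qB/(B+z) = 209×1.4/(1.4+5.5) = 42.406 kPa
Final effective stress: σ'_f = 42.825 + 42.406 = 85.231 kPa.
σ'_f = 85.231 ≤ σ'_p = 129 kPa, so the clay remains overconsolidated and only the recompression index applies:
S_c = C_r·H/(1+e₀)·log₁₀(σ'_f/σ'_0) = 0.08×7.4/2.03×log₁₀(85.231/42.825)
    = 0.29162 × 0.2989 = 0.08717 m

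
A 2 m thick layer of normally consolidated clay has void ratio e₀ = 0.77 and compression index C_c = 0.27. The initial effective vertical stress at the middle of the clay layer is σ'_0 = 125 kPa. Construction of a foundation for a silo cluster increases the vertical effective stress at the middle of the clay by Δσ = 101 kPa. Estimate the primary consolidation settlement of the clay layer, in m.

S_c ≈ 0.0785 m

Final effective stress: σ'_f = σ'_0 + Δσ = 125 + 101 = 226 kPa.
Normally consolidated clay, so the full stress increment lies on the virgin compression line:
S_c = C_c·H/(1+e₀)·log₁₀(σ'_f/σ'_0) = 0.27×2/(1+0.77)×log₁₀(226/125)
    = 0.30508 × 0.2572 = 0.07847 m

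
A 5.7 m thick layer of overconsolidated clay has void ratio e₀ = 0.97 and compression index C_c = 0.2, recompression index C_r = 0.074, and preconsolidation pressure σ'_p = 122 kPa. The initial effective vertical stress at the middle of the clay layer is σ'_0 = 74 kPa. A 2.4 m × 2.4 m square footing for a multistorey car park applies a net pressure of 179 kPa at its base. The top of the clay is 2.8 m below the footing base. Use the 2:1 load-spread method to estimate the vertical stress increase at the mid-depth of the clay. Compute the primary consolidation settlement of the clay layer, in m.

S_c ≈ 0.0181 m

Mid-depth of clay below the footing base: z = 2.8 + 5.7/2 = 5.65 m.
Stress increase at mid-clay by the 2:1 spreading method:
Δσ = qBL/((B+z)(L+z)) = 179×2.4×2.4/((2.4+5.65)(2.4+5.65)) = 15.91 kPa
Final effective stress: σ'_f = 74 + 15.91 = 89.91 kPa.
σ'_f = 89.91 ≤ σ'_p = 122 kPa, so the clay remains overconsolidated and only the recompression index applies:
S_c = C_r·H/(1+e₀)·log₁₀(σ'_f/σ'_0) = 0.074×5.7/1.97×log₁₀(89.91/74)
    = 0.21411 × 0.084576 = 0.01811 m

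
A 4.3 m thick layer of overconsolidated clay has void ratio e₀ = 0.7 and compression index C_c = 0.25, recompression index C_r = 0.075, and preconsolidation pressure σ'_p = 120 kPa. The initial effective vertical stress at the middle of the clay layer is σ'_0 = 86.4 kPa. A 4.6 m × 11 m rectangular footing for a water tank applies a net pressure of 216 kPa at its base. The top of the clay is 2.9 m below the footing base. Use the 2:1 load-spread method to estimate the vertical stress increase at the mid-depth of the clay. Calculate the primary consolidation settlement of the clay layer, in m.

Mid-depth of clay below the footing base: z = 2.9 + 4.3/2 = 5.05 m.
Stress increase at mid-clay by the 2:1 spreading method:
Δσ = qBL/((B+z)(L+z)) = 216×4.6×11/((4.6+5.05)(11+5.05)) = 70.567 kPa
Final effective stress: σ'_f = 86.4 + 70.567 = 156.97 kPa.
σ'_f = 156.97 > σ'_p = 120 kPa, so the stress path crosses the preconsolidation pressure — recompression up to σ'_p, then virgin compression beyond:
S_c = H/(1+e₀)·[C_r·log₁₀(σ'_p/σ'_0) + C_c·log₁₀(σ'_f/σ'_p)]
    = 4.3/1.7 × [0.075×log₁₀(120/86.4) + 0.25×log₁₀(156.97/120)]
    = 2.5294 × [0.0107 + 0.029159] = 0.1008 m

S_c ≈ 0.101 m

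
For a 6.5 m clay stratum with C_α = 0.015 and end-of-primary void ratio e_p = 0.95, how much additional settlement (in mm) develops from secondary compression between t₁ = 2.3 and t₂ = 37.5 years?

Secondary compression: S_s = C_α·H/(1+e_p)·log₁₀(t₂/t₁)
S_s = 0.015×6.5/(1+0.95)×log₁₀(37.5/2.3)
    = 0.05 × 1.212 = 0.06062 m

S_s ≈ 60.6 mm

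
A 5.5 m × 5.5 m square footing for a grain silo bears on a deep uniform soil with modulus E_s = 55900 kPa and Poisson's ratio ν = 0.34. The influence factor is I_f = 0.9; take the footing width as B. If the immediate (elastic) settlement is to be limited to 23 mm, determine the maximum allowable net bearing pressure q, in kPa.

S_e = q·B·(1−ν²)/E_s · I_f  ⇒  q = S_e·E_s / (B·(1−ν²)·I_f).
q = 0.023 × 55900 / (5.5 × 0.8844 × 0.9) = 293.7 kPa

q ≈ 294 kPa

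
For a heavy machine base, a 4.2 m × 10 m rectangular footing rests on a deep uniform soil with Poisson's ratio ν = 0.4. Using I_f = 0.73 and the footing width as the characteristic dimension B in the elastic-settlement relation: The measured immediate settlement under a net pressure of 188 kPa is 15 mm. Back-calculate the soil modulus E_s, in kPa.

E_s ≈ 32300 kPa

S_e = q·B·(1−ν²)/E_s · I_f  ⇒  E_s = q·B·(1−ν²)·I_f / S_e.
E_s = 188 × 4.2 × 0.84 × 0.73 / 0.015 = 32280 kPa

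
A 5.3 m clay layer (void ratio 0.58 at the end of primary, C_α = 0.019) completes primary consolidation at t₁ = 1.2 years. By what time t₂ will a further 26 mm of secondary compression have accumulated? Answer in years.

S_s = C_α·H/(1+e_p)·log₁₀(t₂/t₁) ⇒ log₁₀(t₂/t₁) = S_s·(1+e_p)/(C_α·H).
log₁₀(t₂/t₁) = 0.026 × (1+0.58) / (0.019×5.3) = 0.4079
t₂ = t₁ × 10^0.4079 = 1.2 × 2.558 = 3.07 years

t₂ ≈ 3.07 years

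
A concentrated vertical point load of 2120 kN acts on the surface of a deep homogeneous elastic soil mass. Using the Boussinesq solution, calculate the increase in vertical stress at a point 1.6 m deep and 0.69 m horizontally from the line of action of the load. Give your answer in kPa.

Boussinesq vertical stress below a point load on an elastic half-space:
Δσ_z = 3P/(2πz²) · [1 + (r/z)²]^(−5/2)
r/z = 0.69/1.6 = 0.43125; [1+(r/z)²]^(−5/2) = 0.65284.
Δσ_z = 3×2120/(2π×1.6²) × 0.65284 = 395.4 × 0.65284 = 258.1 kPa

Δσ_z ≈ 258 kPa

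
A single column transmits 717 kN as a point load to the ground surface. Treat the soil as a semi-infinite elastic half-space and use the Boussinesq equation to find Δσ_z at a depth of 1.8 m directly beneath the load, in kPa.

Δσ_z ≈ 106 kPa

Boussinesq vertical stress below a point load on an elastic half-space:
Δσ_z = 3P/(2πz²) · [1 + (r/z)²]^(−5/2)
r/z = 0/1.8 = 0; [1+(r/z)²]^(−5/2) = 1.
Δσ_z = 3×717/(2π×1.8²) × 1 = 105.66 × 1 = 105.7 kPa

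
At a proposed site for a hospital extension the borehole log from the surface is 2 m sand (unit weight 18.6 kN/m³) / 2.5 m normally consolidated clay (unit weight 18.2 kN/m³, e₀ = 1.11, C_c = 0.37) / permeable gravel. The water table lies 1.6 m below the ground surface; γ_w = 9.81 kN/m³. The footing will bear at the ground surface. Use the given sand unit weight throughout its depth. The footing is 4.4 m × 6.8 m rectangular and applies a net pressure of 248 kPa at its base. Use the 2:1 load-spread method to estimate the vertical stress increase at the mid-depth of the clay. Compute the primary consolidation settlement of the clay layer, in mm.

Mid-depth of clay below the ground surface: z = 2 + 2.5/2 = 3.25 m.
Total vertical stress at mid-clay: σ_v = 18.6×2 + 18.2×1.25 = 59.95 kPa.
Pore pressure: u = 9.81×(3.25 − 1.6) = 16.186 kPa.
Initial effective stress: σ'_0 = σ_v − u = 59.95 − 16.186 = 43.764 kPa.
Stress increase at mid-clay by the 2:1 spreading method:
Δσ = qBL/((B+z)(L+z)) = 248×4.4×6.8/((4.4+3.25)(6.8+3.25)) = 96.513 kPa
Final effective stress: σ'_f = σ'_0 + Δσ = 43.764 + 96.513 = 140.28 kPa.
Normally consolidated clay, so the full stress increment lies on the virgin compression line:
S_c = C_c·H/(1+e₀)·log₁₀(σ'_f/σ'_0) = 0.37×2.5/(1+1.11)×log₁₀(140.28/43.764)
    = 0.43839 × 0.50588 = 0.2218 m

S_c ≈ 222 mm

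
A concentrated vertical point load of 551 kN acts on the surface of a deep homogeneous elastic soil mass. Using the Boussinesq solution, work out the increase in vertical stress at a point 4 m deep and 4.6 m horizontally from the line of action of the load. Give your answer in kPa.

Boussinesq vertical stress below a point load on an elastic half-space:
Δσ_z = 3P/(2πz²) · [1 + (r/z)²]^(−5/2)
r/z = 4.6/4 = 1.15; [1+(r/z)²]^(−5/2) = 0.12165.
Δσ_z = 3×551/(2π×4²) × 0.12165 = 16.443 × 0.12165 = 2 kPa

Δσ_z ≈ 2 kPa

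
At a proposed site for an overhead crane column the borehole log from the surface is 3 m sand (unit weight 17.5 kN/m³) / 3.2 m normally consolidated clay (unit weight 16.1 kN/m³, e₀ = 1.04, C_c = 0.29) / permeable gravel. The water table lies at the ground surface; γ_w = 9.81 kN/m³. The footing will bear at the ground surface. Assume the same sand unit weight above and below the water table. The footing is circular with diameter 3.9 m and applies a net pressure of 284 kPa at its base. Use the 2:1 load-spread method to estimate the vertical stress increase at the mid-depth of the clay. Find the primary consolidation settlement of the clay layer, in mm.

S_c ≈ 204 mm

Mid-depth of clay below the ground surface: z = 3 + 3.2/2 = 4.6 m.
Total vertical stress at mid-clay: σ_v = 17.5×3 + 16.1×1.6 = 78.26 kPa.
Pore pressure: u = 9.81×(4.6 − 0) = 45.126 kPa.
Initial effective stress: σ'_0 = σ_v − u = 78.26 − 45.126 = 33.134 kPa.
Stress increase at mid-clay by the 2:1 spreading method:
Δσ ≈ qD²/(D+z)² = 284×3.9²/(3.9+4.6)² = 59.787 kPa
Final effective stress: σ'_f = σ'_0 + Δσ = 33.134 + 59.787 = 92.921 kPa.
Normally consolidated clay, so the full stress increment lies on the virgin compression line:
S_c = C_c·H/(1+e₀)·log₁₀(σ'_f/σ'_0) = 0.29×3.2/(1+1.04)×log₁₀(92.921/33.134)
    = 0.4549 × 0.44784 = 0.2037 m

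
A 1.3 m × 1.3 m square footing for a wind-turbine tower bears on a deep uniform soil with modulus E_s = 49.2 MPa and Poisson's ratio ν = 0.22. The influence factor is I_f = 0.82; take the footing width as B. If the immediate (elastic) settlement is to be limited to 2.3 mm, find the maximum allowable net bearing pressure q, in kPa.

q ≈ 112 kPa

E_s = 49.2 MPa = 49200 kPa.
S_e = q·B·(1−ν²)/E_s · I_f  ⇒  q = S_e·E_s / (B·(1−ν²)·I_f).
q = 0.0023 × 49200 / (1.3 × 0.9516 × 0.82) = 111.6 kPa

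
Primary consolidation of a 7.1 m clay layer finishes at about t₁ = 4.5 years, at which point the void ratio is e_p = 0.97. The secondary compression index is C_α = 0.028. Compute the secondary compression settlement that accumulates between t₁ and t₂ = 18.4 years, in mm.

Secondary compression: S_s = C_α·H/(1+e_p)·log₁₀(t₂/t₁)
S_s = 0.028×7.1/(1+0.97)×log₁₀(18.4/4.5)
    = 0.1009 × 0.6116 = 0.06172 m

S_s ≈ 61.7 mm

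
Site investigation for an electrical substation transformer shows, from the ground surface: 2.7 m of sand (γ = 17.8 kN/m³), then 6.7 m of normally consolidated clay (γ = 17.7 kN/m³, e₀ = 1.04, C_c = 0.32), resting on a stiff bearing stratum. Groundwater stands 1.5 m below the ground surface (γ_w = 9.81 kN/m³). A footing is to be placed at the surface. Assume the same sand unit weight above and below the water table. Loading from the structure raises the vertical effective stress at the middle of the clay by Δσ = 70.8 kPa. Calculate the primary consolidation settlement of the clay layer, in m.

S_c ≈ 0.345 m

Mid-depth of clay below the ground surface: z = 2.7 + 6.7/2 = 6.05 m.
Total vertical stress at mid-clay: σ_v = 17.8×2.7 + 17.7×3.35 = 107.36 kPa.
Pore pressure: u = 9.81×(6.05 − 1.5) = 44.636 kPa.
Initial effective stress: σ'_0 = σ_v − u = 107.36 − 44.636 = 62.724 kPa.
Final effective stress: σ'_f = σ'_0 + Δσ = 62.724 + 70.8 = 133.52 kPa.
Normally consolidated clay, so the full stress increment lies on the virgin compression line:
S_c = C_c·H/(1+e₀)·log₁₀(σ'_f/σ'_0) = 0.32×6.7/(1+1.04)×log₁₀(133.52/62.724)
    = 1.051 × 0.32811 = 0.3448 m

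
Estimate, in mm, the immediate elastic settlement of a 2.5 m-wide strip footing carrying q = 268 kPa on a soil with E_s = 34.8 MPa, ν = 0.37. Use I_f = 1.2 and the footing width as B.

Immediate (elastic) settlement: S_e = q·B·(1−ν²)/E_s · I_f.
E_s = 34.8 MPa = 34800 kPa.
S_e = 268 × 2.5 × (1 − 0.37²) / 34800 × 1.2
    = 268 × 2.5 × 0.8631 / 34800 × 1.2
    = 0.01994 m = 19.94 mm

S_e ≈ 19.9 mm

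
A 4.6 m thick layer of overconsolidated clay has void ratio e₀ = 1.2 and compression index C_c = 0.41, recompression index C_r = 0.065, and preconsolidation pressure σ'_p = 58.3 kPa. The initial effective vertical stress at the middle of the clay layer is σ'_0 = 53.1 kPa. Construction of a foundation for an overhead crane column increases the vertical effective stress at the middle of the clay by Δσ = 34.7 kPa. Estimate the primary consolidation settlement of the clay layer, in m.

Final effective stress: σ'_f = 53.1 + 34.7 = 87.8 kPa.
σ'_f = 87.8 > σ'_p = 58.3 kPa, so the stress path crosses the preconsolidation pressure — recompression up to σ'_p, then virgin compression beyond:
S_c = H/(1+e₀)·[C_r·log₁₀(σ'_p/σ'_0) + C_c·log₁₀(σ'_f/σ'_p)]
    = 4.6/2.2 × [0.065×log₁₀(58.3/53.1) + 0.41×log₁₀(87.8/58.3)]
    = 2.0909 × [0.0026373 + 0.072909] = 0.158 m

S_c ≈ 0.158 m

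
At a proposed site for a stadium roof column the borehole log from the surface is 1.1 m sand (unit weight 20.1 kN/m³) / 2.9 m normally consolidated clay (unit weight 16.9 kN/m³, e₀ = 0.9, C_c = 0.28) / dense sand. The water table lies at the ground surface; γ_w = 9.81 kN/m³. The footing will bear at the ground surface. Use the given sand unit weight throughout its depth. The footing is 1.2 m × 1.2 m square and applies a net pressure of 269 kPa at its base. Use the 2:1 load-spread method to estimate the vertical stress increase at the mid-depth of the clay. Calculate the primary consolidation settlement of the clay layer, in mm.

S_c ≈ 153 mm

Mid-depth of clay below the ground surface: z = 1.1 + 2.9/2 = 2.55 m.
Total vertical stress at mid-clay: σ_v = 20.1×1.1 + 16.9×1.45 = 46.615 kPa.
Pore pressure: u = 9.81×(2.55 − 0) = 25.015 kPa.
Initial effective stress: σ'_0 = σ_v − u = 46.615 − 25.015 = 21.6 kPa.
Stress increase at mid-clay by the 2:1 spreading method:
Δσ = qBL/((B+z)(L+z)) = 269×1.2×1.2/((1.2+2.55)(1.2+2.55)) = 27.546 kPa
Final effective stress: σ'_f = σ'_0 + Δσ = 21.6 + 27.546 = 49.146 kPa.
Normally consolidated clay, so the full stress increment lies on the virgin compression line:
S_c = C_c·H/(1+e₀)·log₁₀(σ'_f/σ'_0) = 0.28×2.9/(1+0.9)×log₁₀(49.146/21.6)
    = 0.42737 × 0.35703 = 0.1526 m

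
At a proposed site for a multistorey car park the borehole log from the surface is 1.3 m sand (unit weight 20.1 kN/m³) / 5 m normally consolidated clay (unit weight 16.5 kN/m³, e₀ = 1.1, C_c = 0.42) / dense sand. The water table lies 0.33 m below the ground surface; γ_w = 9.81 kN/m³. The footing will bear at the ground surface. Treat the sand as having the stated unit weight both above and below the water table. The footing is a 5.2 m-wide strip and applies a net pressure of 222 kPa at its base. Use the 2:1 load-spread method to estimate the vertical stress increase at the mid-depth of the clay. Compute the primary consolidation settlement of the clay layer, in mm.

Mid-depth of clay below the ground surface: z = 1.3 + 5/2 = 3.8 m.
Total vertical stress at mid-clay: σ_v = 20.1×1.3 + 16.5×2.5 = 67.38 kPa.
Pore pressure: u = 9.81×(3.8 − 0.33) = 34.041 kPa.
Initial effective stress: σ'_0 = σ_v − u = 67.38 − 34.041 = 33.339 kPa.
Stress increase at mid-clay by the 2:1 spreading method:
Δσ = qB/(B+z) = 222×5.2/(5.2+3.8) = 128.27 kPa
Final effective stress: σ'_f = σ'_0 + Δσ = 33.339 + 128.27 = 161.61 kPa.
Normally consolidated clay, so the full stress increment lies on the virgin compression line:
S_c = C_c·H/(1+e₀)·log₁₀(σ'_f/σ'_0) = 0.42×5/(1+1.1)×log₁₀(161.61/33.339)
    = 1 × 0.68552 = 0.6855 m

S_c ≈ 686 mm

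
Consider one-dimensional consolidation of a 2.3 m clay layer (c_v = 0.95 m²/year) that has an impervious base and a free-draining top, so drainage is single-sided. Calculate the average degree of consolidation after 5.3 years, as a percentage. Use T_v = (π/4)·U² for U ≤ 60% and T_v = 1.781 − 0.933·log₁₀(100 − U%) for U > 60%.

Drainage path length: H_d = H = 2.3 m (single drainage).
T_v = c_v·t/H_d² = 0.95×5.3/2.3² = 0.9518.
T_v = 0.9518 corresponds to the U > 60% branch:
U = 1 − 10^((1.781 − T_v)/0.933)/100 = 0.9226

U ≈ 92.3 %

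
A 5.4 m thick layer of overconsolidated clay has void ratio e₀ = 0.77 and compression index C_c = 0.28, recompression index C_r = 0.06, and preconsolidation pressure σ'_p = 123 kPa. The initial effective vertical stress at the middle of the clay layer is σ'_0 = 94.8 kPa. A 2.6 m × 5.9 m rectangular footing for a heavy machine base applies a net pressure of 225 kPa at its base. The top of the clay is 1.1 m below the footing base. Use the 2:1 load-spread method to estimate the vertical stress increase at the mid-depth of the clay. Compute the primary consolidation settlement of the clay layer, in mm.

Mid-depth of clay below the footing base: z = 1.1 + 5.4/2 = 3.8 m.
Stress increase at mid-clay by the 2:1 spreading method:
Δσ = qBL/((B+z)(L+z)) = 225×2.6×5.9/((2.6+3.8)(5.9+3.8)) = 55.598 kPa
Final effective stress: σ'_f = 94.8 + 55.598 = 150.4 kPa.
σ'_f = 150.4 > σ'_p = 123 kPa, so the stress path crosses the preconsolidation pressure — recompression up to σ'_p, then virgin compression beyond:
S_c = H/(1+e₀)·[C_r·log₁₀(σ'_p/σ'_0) + C_c·log₁₀(σ'_f/σ'_p)]
    = 5.4/1.77 × [0.06×log₁₀(123/94.8) + 0.28×log₁₀(150.4/123)]
    = 3.0508 × [0.0067858 + 0.024456] = 0.09531 m

S_c ≈ 95.3 mm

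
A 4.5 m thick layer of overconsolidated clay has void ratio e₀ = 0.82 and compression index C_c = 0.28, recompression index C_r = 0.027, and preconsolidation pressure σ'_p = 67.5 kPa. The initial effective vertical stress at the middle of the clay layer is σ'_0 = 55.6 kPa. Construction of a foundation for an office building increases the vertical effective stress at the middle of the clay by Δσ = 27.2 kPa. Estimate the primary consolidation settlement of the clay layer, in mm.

S_c ≈ 67 mm

Final effective stress: σ'_f = 55.6 + 27.2 = 82.8 kPa.
σ'_f = 82.8 > σ'_p = 67.5 kPa, so the stress path crosses the preconsolidation pressure — recompression up to σ'_p, then virgin compression beyond:
S_c = H/(1+e₀)·[C_r·log₁₀(σ'_p/σ'_0) + C_c·log₁₀(σ'_f/σ'_p)]
    = 4.5/1.82 × [0.027×log₁₀(67.5/55.6) + 0.28×log₁₀(82.8/67.5)]
    = 2.4725 × [0.0022742 + 0.024843] = 0.06705 m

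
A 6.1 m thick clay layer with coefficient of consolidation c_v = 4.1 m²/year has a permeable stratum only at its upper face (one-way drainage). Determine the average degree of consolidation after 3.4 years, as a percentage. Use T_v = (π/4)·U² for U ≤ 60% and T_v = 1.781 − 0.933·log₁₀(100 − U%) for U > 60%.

U ≈ 67.8 %

Drainage path length: H_d = H = 6.1 m (single drainage).
T_v = c_v·t/H_d² = 4.1×3.4/6.1² = 0.37463.
T_v = 0.37463 corresponds to the U > 60% branch:
U = 1 − 10^((1.781 − T_v)/0.933)/100 = 0.6784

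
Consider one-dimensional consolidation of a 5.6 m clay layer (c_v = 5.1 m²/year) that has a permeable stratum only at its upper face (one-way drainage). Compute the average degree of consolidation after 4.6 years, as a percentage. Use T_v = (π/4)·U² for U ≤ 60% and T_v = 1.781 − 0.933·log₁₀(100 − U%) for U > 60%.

U ≈ 87.2 %

Drainage path length: H_d = H = 5.6 m (single drainage).
T_v = c_v·t/H_d² = 5.1×4.6/5.6² = 0.74809.
T_v = 0.74809 corresponds to the U > 60% branch:
U = 1 − 10^((1.781 − T_v)/0.933)/100 = 0.872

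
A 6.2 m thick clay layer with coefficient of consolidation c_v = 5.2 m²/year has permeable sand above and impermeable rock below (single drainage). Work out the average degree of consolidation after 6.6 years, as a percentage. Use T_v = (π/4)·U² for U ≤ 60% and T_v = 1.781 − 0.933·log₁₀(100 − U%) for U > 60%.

Drainage path length: H_d = H = 6.2 m (single drainage).
T_v = c_v·t/H_d² = 5.2×6.6/6.2² = 0.89282.
T_v = 0.89282 corresponds to the U > 60% branch:
U = 1 − 10^((1.781 − T_v)/0.933)/100 = 0.9105

U ≈ 91 %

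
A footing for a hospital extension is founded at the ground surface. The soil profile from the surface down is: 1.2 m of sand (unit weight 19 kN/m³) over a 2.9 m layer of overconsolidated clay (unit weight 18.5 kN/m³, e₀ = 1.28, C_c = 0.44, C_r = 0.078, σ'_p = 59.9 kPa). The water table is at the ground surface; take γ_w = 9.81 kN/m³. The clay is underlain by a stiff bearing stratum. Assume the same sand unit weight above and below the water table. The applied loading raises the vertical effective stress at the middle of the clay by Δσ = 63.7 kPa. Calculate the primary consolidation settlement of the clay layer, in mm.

S_c ≈ 132 mm

Mid-depth of clay below the ground surface: z = 1.2 + 2.9/2 = 2.65 m.
Total vertical stress at mid-clay: σ_v = 19×1.2 + 18.5×1.45 = 49.625 kPa.
Pore pressure: u = 9.81×(2.65 − 0) = 25.997 kPa.
Initial effective stress: σ'_0 = σ_v − u = 49.625 − 25.997 = 23.628 kPa.
Final effective stress: σ'_f = 23.628 + 63.7 = 87.328 kPa.
σ'_f = 87.328 > σ'_p = 59.9 kPa, so the stress path crosses the preconsolidation pressure — recompression up to σ'_p, then virgin compression beyond:
S_c = H/(1+e₀)·[C_r·log₁₀(σ'_p/σ'_0) + C_c·log₁₀(σ'_f/σ'_p)]
    = 2.9/2.28 × [0.078×log₁₀(59.9/23.628) + 0.44×log₁₀(87.328/59.9)]
    = 1.2719 × [0.031512 + 0.07204] = 0.1317 m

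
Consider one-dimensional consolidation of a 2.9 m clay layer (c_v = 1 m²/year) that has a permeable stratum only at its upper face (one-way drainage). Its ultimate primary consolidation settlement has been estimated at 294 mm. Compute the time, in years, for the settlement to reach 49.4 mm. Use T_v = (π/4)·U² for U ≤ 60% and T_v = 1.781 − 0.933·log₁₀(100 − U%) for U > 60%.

Drainage path length: H_d = H = 2.9 m (single drainage).
U = S(t)/S_ult = 49.4/294 = 0.168.
U ≤ 60%: T_v = (π/4)·U² = (π/4)×0.16803² = 0.022174.
t = T_v·H_d²/c_v = 0.022174×2.9²/1 = 0.1865 years.

t ≈ 0.186 years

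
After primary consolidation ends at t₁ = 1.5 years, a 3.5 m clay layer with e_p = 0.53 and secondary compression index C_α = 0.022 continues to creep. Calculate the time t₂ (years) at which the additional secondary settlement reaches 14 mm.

t₂ ≈ 2.85 years

S_s = C_α·H/(1+e_p)·log₁₀(t₂/t₁) ⇒ log₁₀(t₂/t₁) = S_s·(1+e_p)/(C_α·H).
log₁₀(t₂/t₁) = 0.014 × (1+0.53) / (0.022×3.5) = 0.2782
t₂ = t₁ × 10^0.2782 = 1.5 × 1.898 = 2.846 years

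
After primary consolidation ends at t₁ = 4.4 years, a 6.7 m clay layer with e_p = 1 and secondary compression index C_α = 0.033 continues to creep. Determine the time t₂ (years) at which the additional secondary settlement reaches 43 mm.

t₂ ≈ 10.8 years

S_s = C_α·H/(1+e_p)·log₁₀(t₂/t₁) ⇒ log₁₀(t₂/t₁) = S_s·(1+e_p)/(C_α·H).
log₁₀(t₂/t₁) = 0.043 × (1+1) / (0.033×6.7) = 0.389
t₂ = t₁ × 10^0.389 = 4.4 × 2.449 = 10.77 years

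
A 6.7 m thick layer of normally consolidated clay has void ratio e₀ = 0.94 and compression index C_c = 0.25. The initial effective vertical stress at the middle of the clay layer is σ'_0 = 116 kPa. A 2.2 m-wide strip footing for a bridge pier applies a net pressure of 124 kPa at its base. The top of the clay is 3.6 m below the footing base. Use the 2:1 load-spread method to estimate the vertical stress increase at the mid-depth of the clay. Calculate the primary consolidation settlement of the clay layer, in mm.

S_c ≈ 85.8 mm

Mid-depth of clay below the footing base: z = 3.6 + 6.7/2 = 6.95 m.
Stress increase at mid-clay by the 2:1 spreading method:
Δσ = qB/(B+z) = 124×2.2/(2.2+6.95) = 29.814 kPa
Final effective stress: σ'_f = σ'_0 + Δσ = 116 + 29.814 = 145.81 kPa.
Normally consolidated clay, so the full stress increment lies on the virgin compression line:
S_c = C_c·H/(1+e₀)·log₁₀(σ'_f/σ'_0) = 0.25×6.7/(1+0.94)×log₁₀(145.81/116)
    = 0.8634 × 0.099329 = 0.08576 m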